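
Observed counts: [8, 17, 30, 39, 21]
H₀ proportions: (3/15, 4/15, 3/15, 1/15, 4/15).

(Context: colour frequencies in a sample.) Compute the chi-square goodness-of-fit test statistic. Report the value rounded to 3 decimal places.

n = 115; E_i = n·p_i = [23.00, 30.67, 23.00, 7.67, 30.67]
χ² = (8−23.00)²/23.00 + (17−30.67)²/30.67 + (30−23.00)²/23.00 + (39−7.67)²/7.67 + (21−30.67)²/30.67 = 149.1087
df = 4

test statistic = 149.109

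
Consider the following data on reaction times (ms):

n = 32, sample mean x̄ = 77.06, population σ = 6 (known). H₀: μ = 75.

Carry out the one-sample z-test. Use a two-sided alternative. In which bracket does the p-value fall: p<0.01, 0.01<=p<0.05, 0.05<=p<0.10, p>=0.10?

SE = σ/√n = 6/√32 = 1.0607
z = (x̄−μ₀)/SE = (77.06−75)/1.0607 = 1.9422
p-value (two-sided) = 0.05211
→ bracket: 0.05<=p<0.10

p-value bracket: 0.05<=p<0.10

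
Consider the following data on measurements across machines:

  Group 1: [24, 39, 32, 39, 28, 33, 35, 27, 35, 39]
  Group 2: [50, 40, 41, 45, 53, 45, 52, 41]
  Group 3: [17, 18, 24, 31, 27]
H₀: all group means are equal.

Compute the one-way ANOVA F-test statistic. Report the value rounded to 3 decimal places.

Group means [33.10, 45.88, 23.40], grand mean 35.435
SSB = Σnᵢ(x̄ᵢ−x̄)² = 1650.677; SSW = ΣΣ(x−x̄ᵢ)² = 588.975
MSB = 1650.677/2 = 825.3386; MSW = 588.975/20 = 29.4487
F = MSB/MSW = 28.0263
df = (2, 20)

test statistic = 28.026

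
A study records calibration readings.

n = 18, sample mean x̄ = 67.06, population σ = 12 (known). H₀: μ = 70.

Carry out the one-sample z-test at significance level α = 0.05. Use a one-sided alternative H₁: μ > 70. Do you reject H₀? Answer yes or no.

reject H₀: no

SE = σ/√n = 12/√18 = 2.8284
z = (x̄−μ₀)/SE = (67.06−70)/2.8284 = -1.0394
p-value (one-sided, H₁ greater) = 0.85070
At α=0.05: p ≥ α → fail to reject H₀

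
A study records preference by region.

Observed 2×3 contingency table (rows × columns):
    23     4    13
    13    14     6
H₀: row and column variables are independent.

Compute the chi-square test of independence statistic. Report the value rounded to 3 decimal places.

test statistic = 10.336

Row totals [40, 33], col totals [36, 18, 19], n=73
χ² = (23−19.73)²/19.73 + (4−9.86)²/9.86 + (13−10.41)²/10.41 + (13−16.27)²/16.27 + (14−8.14)²/8.14 + (6−8.59)²/8.59 = 10.3361
df = 2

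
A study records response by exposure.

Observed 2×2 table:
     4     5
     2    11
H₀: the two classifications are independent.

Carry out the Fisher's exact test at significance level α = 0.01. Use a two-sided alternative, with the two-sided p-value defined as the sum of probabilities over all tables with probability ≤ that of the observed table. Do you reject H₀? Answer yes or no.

reject H₀: no

Margins: r₁=9, r₂=13, c₁=6, c₂=16, n=22
p_obs = C(9,4)·C(13,2)/C(22,6); sum pmf over tables with pmf ≤ p_obs
p-value (two-sided) = 0.17780
At α=0.01: p ≥ α → fail to reject H₀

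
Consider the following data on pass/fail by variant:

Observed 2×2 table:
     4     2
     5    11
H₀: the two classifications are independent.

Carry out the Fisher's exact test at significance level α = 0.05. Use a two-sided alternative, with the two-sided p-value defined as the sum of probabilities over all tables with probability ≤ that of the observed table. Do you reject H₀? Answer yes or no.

Margins: r₁=6, r₂=16, c₁=9, c₂=13, n=22
p_obs = C(6,4)·C(16,5)/C(22,9); sum pmf over tables with pmf ≤ p_obs
p-value (two-sided) = 0.17780
At α=0.05: p ≥ α → fail to reject H₀

reject H₀: no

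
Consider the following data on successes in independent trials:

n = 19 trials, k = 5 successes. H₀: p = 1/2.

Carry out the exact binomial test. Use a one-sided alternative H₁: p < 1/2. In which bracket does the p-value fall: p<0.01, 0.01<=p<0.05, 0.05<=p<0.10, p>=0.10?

Exact binomial: n=19, k=5, p₀=1/2=0.5000
P(X≤5) from Σ C(n,i)·p₀^i·(1−p₀)^(n−i)
p-value (one-sided, H₁ less) = 0.03178
→ bracket: 0.01<=p<0.05

p-value bracket: 0.01<=p<0.05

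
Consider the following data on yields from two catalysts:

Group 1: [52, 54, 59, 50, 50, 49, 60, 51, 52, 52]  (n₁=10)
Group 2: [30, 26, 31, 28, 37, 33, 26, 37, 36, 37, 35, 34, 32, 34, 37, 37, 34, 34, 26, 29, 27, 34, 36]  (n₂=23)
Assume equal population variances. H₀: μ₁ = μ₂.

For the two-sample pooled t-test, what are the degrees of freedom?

degrees of freedom = 31

df = n₁ + n₂ − 2 = 10 + 23 − 2 = 31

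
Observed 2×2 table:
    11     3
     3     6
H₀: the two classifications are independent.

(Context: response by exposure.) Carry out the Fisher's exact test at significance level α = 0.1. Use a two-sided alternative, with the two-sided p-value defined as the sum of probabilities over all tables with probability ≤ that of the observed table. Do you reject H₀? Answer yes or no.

Margins: r₁=14, r₂=9, c₁=14, c₂=9, n=23
p_obs = C(14,11)·C(9,3)/C(23,14); sum pmf over tables with pmf ≤ p_obs
p-value (two-sided) = 0.07710
At α=0.1: p < α → reject H₀

reject H₀: yes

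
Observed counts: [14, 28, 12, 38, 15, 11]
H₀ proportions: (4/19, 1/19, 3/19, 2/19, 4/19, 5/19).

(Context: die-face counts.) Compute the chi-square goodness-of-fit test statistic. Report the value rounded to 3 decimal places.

n = 118; E_i = n·p_i = [24.84, 6.21, 18.63, 12.42, 24.84, 31.05]
χ² = (14−24.84)²/24.84 + (28−6.21)²/6.21 + (12−18.63)²/18.63 + (38−12.42)²/12.42 + (15−24.84)²/24.84 + (11−31.05)²/31.05 = 153.0640
df = 5

test statistic = 153.064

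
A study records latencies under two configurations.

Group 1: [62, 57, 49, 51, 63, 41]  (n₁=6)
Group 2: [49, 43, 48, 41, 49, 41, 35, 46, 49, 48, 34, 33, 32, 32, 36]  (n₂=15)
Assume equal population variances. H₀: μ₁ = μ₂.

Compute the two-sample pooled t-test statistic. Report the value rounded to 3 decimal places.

x̄₁=53.833, s₁=8.448, n₁=6
x̄₂=41.067, s₂=6.840, n₂=15
s_p² = [5·8.448² + 14·6.840²]/19 = 53.2509
SE = √(s_p²·(1/6+1/15)) = 3.5249
t = (53.833−41.067)/3.5249 = 3.6218
df = 19

test statistic = 3.622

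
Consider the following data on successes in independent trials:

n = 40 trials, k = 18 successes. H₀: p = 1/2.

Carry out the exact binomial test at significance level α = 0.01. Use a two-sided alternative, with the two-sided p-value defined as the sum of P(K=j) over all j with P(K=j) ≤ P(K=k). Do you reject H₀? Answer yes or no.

Exact binomial: n=40, k=18, p₀=1/2=0.5000
P(X=j) = C(n,j)·p₀^j·(1−p₀)^(n−j); p = Σ P(X=j) over j with P(X=j) ≤ P(X=18)
p-value (two-sided) = 0.63583
At α=0.01: p ≥ α → fail to reject H₀

reject H₀: no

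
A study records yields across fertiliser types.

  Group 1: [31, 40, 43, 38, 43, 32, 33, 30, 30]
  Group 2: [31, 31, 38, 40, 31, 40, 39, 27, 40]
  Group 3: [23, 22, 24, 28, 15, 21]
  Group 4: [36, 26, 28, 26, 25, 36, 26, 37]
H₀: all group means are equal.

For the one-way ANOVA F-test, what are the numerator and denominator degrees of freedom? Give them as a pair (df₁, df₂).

k = 4 groups, N = 32 total
df = (k−1, N−k) = (4−1, 32−4) = (3, 28)

degrees of freedom = [3, 28]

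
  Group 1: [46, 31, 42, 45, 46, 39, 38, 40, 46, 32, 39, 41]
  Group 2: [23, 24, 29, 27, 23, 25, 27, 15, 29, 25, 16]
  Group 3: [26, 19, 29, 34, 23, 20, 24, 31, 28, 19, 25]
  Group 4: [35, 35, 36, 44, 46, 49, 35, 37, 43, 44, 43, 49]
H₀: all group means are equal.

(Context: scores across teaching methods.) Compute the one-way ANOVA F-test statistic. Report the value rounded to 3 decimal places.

Group means [40.42, 23.91, 25.27, 41.33], grand mean 33.087
SSB = Σnᵢ(x̄ᵢ−x̄)² = 3058.978; SSW = ΣΣ(x−x̄ᵢ)² = 1074.674
MSB = 3058.978/3 = 1019.6593; MSW = 1074.674/42 = 25.5875
F = MSB/MSW = 39.8499
df = (3, 42)

test statistic = 39.850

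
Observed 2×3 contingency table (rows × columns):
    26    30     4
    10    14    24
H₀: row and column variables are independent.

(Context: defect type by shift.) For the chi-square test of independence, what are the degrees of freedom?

degrees of freedom = 2

df = (r−1)(c−1) = (2−1)·(3−1) = 2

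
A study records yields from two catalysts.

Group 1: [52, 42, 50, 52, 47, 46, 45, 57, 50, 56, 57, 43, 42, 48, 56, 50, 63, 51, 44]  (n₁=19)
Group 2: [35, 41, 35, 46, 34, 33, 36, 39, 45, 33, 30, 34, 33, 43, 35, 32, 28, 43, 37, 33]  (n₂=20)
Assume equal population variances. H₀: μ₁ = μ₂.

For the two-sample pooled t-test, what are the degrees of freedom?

df = n₁ + n₂ − 2 = 19 + 20 − 2 = 37

degrees of freedom = 37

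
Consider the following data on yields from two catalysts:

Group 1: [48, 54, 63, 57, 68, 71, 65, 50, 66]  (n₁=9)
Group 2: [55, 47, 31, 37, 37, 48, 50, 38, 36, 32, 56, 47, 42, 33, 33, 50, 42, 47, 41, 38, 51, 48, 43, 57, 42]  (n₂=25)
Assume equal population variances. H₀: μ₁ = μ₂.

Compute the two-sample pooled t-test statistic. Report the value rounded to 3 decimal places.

test statistic = 5.590

x̄₁=60.222, s₁=8.243, n₁=9
x̄₂=43.240, s₂=7.666, n₂=25
s_p² = [8·8.243² + 24·7.666²]/32 = 61.0661
SE = √(s_p²·(1/9+1/25)) = 3.0377
t = (60.222−43.240)/3.0377 = 5.5904
df = 32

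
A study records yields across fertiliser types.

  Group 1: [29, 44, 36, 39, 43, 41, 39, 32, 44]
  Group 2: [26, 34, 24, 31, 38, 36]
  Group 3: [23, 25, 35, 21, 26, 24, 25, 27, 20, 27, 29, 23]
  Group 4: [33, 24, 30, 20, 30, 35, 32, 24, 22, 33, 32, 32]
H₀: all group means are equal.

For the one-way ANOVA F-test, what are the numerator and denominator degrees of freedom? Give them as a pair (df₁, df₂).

degrees of freedom = [3, 35]

k = 4 groups, N = 39 total
df = (k−1, N−k) = (4−1, 39−4) = (3, 35)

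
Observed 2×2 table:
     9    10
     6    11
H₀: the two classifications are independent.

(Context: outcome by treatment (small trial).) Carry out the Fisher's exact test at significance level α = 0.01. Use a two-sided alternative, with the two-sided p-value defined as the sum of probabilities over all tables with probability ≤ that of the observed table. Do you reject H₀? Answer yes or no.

reject H₀: no

Margins: r₁=19, r₂=17, c₁=15, c₂=21, n=36
p_obs = C(19,9)·C(17,6)/C(36,15); sum pmf over tables with pmf ≤ p_obs
p-value (two-sided) = 0.51600
At α=0.01: p ≥ α → fail to reject H₀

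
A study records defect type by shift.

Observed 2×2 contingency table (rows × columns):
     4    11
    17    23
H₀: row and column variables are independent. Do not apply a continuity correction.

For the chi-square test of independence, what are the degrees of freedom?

degrees of freedom = 1

df = (r−1)(c−1) = (2−1)·(2−1) = 1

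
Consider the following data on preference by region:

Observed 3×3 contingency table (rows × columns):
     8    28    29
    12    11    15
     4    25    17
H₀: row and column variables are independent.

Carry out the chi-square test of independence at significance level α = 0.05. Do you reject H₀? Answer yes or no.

reject H₀: yes

Row totals [65, 38, 46], col totals [24, 64, 61], n=149
χ² = (8−10.47)²/10.47 + (28−27.92)²/27.92 + (29−26.61)²/26.61 + (12−6.12)²/6.12 + (11−16.32)²/16.32 + (15−15.56)²/15.56 + (4−7.41)²/7.41 + (25−19.76)²/19.76 + (17−18.83)²/18.83 = 11.3374
df = 4
p-value (upper-tail) = 0.02302
At α=0.05: p < α → reject H₀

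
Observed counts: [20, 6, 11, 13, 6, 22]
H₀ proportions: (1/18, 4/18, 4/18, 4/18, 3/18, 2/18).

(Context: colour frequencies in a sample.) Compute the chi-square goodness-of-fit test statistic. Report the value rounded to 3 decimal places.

test statistic = 91.731

n = 78; E_i = n·p_i = [4.33, 17.33, 17.33, 17.33, 13.00, 8.67]
χ² = (20−4.33)²/4.33 + (6−17.33)²/17.33 + (11−17.33)²/17.33 + (13−17.33)²/17.33 + (6−13.00)²/13.00 + (22−8.67)²/8.67 = 91.7308
df = 5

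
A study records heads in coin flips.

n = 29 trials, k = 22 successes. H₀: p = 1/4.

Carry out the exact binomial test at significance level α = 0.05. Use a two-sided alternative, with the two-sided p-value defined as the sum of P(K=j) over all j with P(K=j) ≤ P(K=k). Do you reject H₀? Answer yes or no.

reject H₀: yes

Exact binomial: n=29, k=22, p₀=1/4=0.2500
P(X=j) = C(n,j)·p₀^j·(1−p₀)^(n−j); p = Σ P(X=j) over j with P(X=j) ≤ P(X=22)
p-value (two-sided) = 0.00000
At α=0.05: p < α → reject H₀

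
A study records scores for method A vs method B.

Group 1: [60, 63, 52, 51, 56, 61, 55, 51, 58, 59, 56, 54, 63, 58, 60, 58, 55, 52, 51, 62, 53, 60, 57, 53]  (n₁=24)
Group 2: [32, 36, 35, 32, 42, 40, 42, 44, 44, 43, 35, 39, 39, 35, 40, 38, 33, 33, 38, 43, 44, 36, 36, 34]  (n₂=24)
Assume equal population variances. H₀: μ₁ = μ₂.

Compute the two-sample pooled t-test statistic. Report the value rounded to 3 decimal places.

test statistic = 16.137

x̄₁=56.583, s₁=3.911, n₁=24
x̄₂=38.042, s₂=4.048, n₂=24
s_p² = [23·3.911² + 23·4.048²]/46 = 15.8433
SE = √(s_p²·(1/24+1/24)) = 1.1490
t = (56.583−38.042)/1.1490 = 16.1368
df = 46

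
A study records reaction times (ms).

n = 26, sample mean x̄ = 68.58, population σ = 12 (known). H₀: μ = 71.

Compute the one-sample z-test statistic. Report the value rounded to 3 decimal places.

SE = σ/√n = 12/√26 = 2.3534
z = (x̄−μ₀)/SE = (68.58−71)/2.3534 = -1.0283

test statistic = -1.028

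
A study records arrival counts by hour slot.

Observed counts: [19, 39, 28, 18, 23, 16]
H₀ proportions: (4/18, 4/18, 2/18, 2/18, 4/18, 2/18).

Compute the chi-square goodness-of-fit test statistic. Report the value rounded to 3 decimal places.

n = 143; E_i = n·p_i = [31.78, 31.78, 15.89, 15.89, 31.78, 15.89]
χ² = (19−31.78)²/31.78 + (39−31.78)²/31.78 + (28−15.89)²/15.89 + (18−15.89)²/15.89 + (23−31.78)²/31.78 + (16−15.89)²/15.89 = 18.7168
df = 5

test statistic = 18.717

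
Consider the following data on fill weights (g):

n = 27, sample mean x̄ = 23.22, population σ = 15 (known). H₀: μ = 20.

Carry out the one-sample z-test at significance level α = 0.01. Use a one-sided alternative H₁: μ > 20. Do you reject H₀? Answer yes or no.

reject H₀: no

SE = σ/√n = 15/√27 = 2.8868
z = (x̄−μ₀)/SE = (23.22−20)/2.8868 = 1.1154
p-value (one-sided, H₁ greater) = 0.13233
At α=0.01: p ≥ α → fail to reject H₀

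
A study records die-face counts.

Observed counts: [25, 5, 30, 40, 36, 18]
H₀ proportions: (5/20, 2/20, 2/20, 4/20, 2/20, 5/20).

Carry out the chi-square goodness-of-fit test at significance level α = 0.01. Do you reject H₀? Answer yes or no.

n = 154; E_i = n·p_i = [38.50, 15.40, 15.40, 30.80, 15.40, 38.50]
χ² = (25−38.50)²/38.50 + (5−15.40)²/15.40 + (30−15.40)²/15.40 + (40−30.80)²/30.80 + (36−15.40)²/15.40 + (18−38.50)²/38.50 = 66.8182
df = 5
p-value (upper-tail) = 0.00000
At α=0.01: p < α → reject H₀

reject H₀: yes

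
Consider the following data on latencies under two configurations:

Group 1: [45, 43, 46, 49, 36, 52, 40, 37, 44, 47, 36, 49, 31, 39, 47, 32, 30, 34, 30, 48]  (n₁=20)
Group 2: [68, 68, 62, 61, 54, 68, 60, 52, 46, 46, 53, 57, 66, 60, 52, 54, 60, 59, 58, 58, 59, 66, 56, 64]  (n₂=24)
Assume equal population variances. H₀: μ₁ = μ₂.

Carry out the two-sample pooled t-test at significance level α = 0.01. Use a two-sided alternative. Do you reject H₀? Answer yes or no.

reject H₀: yes

x̄₁=40.750, s₁=7.129, n₁=20
x̄₂=58.625, s₂=6.309, n₂=24
s_p² = [19·7.129² + 23·6.309²]/42 = 44.7946
SE = √(s_p²·(1/20+1/24)) = 2.0264
t = (40.750−58.625)/2.0264 = -8.8212
df = 42
p-value (two-sided) = 0.00000
At α=0.01: p < α → reject H₀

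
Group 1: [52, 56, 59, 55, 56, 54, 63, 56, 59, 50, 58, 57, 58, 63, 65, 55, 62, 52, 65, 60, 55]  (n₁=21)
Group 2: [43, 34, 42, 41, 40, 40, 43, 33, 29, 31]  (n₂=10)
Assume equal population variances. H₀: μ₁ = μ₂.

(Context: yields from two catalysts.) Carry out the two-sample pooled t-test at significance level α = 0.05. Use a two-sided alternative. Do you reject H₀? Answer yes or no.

reject H₀: yes

x̄₁=57.619, s₁=4.236, n₁=21
x̄₂=37.600, s₂=5.296, n₂=10
s_p² = [20·4.236² + 9·5.296²]/29 = 21.0811
SE = √(s_p²·(1/21+1/10)) = 1.7641
t = (57.619−37.600)/1.7641 = 11.3482
df = 29
p-value (two-sided) = 0.00000
At α=0.05: p < α → reject H₀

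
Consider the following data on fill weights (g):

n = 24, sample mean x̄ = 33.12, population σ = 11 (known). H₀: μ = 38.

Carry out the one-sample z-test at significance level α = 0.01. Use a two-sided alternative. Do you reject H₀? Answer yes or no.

SE = σ/√n = 11/√24 = 2.2454
z = (x̄−μ₀)/SE = (33.12−38)/2.2454 = -2.1734
p-value (two-sided) = 0.02975
At α=0.01: p ≥ α → fail to reject H₀

reject H₀: no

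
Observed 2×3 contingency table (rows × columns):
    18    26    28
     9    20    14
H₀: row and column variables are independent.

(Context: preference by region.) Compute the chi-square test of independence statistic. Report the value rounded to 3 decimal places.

test statistic = 1.213

Row totals [72, 43], col totals [27, 46, 42], n=115
χ² = (18−16.90)²/16.90 + (26−28.80)²/28.80 + (28−26.30)²/26.30 + (9−10.10)²/10.10 + (20−17.20)²/17.20 + (14−15.70)²/15.70 = 1.2134
df = 2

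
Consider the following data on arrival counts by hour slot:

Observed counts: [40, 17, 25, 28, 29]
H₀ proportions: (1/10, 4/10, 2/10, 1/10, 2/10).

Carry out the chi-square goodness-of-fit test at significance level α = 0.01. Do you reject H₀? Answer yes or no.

reject H₀: yes

n = 139; E_i = n·p_i = [13.90, 55.60, 27.80, 13.90, 27.80]
χ² = (40−13.90)²/13.90 + (17−55.60)²/55.60 + (25−27.80)²/27.80 + (28−13.90)²/13.90 + (29−27.80)²/27.80 = 90.4424
df = 4
p-value (upper-tail) = 0.00000
At α=0.01: p < α → reject H₀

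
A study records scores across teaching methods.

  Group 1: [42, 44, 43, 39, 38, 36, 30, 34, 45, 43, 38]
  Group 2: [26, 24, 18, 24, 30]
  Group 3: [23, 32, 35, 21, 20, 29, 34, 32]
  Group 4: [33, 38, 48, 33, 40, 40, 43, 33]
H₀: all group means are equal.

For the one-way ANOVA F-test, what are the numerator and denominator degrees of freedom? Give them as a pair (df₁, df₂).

k = 4 groups, N = 32 total
df = (k−1, N−k) = (4−1, 32−4) = (3, 28)

degrees of freedom = [3, 28]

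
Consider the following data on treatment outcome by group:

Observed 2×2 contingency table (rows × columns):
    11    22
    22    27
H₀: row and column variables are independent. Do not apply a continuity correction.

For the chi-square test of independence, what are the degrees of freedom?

df = (r−1)(c−1) = (2−1)·(2−1) = 1

degrees of freedom = 1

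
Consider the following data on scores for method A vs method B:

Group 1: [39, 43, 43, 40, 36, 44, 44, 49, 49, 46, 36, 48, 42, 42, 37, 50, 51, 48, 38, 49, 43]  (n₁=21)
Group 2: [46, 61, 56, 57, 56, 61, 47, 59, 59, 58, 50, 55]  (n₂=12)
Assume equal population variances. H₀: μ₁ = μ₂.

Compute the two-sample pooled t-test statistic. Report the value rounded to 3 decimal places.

test statistic = -6.621

x̄₁=43.667, s₁=4.789, n₁=21
x̄₂=55.417, s₂=5.107, n₂=12
s_p² = [20·4.789² + 11·5.107²]/31 = 24.0511
SE = √(s_p²·(1/21+1/12)) = 1.7747
t = (43.667−55.417)/1.7747 = -6.6209
df = 31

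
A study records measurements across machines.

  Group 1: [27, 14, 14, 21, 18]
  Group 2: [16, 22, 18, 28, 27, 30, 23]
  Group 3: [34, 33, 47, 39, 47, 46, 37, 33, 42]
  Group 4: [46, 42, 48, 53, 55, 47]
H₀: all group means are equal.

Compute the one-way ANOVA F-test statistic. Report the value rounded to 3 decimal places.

Group means [18.80, 23.43, 39.78, 48.50], grand mean 33.593
SSB = Σnᵢ(x̄ᵢ−x̄)² = 3494.949; SSW = ΣΣ(x−x̄ᵢ)² = 677.570
MSB = 3494.949/3 = 1164.9829; MSW = 677.570/23 = 29.4596
F = MSB/MSW = 39.5452
df = (3, 23)

test statistic = 39.545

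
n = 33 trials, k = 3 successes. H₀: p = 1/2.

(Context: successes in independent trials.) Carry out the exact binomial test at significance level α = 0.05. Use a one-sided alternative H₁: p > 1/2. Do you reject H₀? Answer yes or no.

Exact binomial: n=33, k=3, p₀=1/2=0.5000
P(X≥3) from Σ C(n,i)·p₀^i·(1−p₀)^(n−i)
p-value (one-sided, H₁ greater) = 1.00000
At α=0.05: p ≥ α → fail to reject H₀

reject H₀: no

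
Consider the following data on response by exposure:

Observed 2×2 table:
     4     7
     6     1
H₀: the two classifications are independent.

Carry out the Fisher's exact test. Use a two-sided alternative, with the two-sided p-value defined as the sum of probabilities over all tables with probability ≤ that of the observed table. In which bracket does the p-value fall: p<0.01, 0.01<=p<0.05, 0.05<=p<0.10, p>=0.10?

Margins: r₁=11, r₂=7, c₁=10, c₂=8, n=18
p_obs = C(11,4)·C(7,6)/C(18,10); sum pmf over tables with pmf ≤ p_obs
p-value (two-sided) = 0.06561
→ bracket: 0.05<=p<0.10

p-value bracket: 0.05<=p<0.10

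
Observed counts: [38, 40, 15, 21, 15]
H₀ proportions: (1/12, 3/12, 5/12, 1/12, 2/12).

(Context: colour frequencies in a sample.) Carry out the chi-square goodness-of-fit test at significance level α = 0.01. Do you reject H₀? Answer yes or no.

reject H₀: yes

n = 129; E_i = n·p_i = [10.75, 32.25, 53.75, 10.75, 21.50]
χ² = (38−10.75)²/10.75 + (40−32.25)²/32.25 + (15−53.75)²/53.75 + (21−10.75)²/10.75 + (15−21.50)²/21.50 = 110.6124
df = 4
p-value (upper-tail) = 0.00000
At α=0.01: p < α → reject H₀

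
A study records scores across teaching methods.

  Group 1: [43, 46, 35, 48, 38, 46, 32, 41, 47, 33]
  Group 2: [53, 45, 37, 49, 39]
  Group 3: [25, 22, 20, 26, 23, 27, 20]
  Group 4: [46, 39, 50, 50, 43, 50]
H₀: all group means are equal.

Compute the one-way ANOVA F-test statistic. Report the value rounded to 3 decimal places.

Group means [40.90, 44.60, 23.29, 46.33], grand mean 38.321
SSB = Σnᵢ(x̄ᵢ−x̄)² = 2231.245; SSW = ΣΣ(x−x̄ᵢ)² = 660.862
MSB = 2231.245/3 = 743.7484; MSW = 660.862/24 = 27.5359
F = MSB/MSW = 27.0101
df = (3, 24)

test statistic = 27.010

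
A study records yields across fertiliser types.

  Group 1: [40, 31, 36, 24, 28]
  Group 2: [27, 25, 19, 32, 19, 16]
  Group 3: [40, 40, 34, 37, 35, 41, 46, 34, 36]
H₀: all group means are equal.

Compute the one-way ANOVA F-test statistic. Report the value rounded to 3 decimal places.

Group means [31.80, 23.00, 38.11], grand mean 32.000
SSB = Σnᵢ(x̄ᵢ−x̄)² = 822.311; SSW = ΣΣ(x−x̄ᵢ)² = 469.689
MSB = 822.311/2 = 411.1556; MSW = 469.689/17 = 27.6288
F = MSB/MSW = 14.8814
df = (2, 17)

test statistic = 14.881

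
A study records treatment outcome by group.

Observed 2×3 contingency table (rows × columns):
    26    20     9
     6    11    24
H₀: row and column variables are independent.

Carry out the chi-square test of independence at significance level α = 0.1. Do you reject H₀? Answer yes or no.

Row totals [55, 41], col totals [32, 31, 33], n=96
χ² = (26−18.33)²/18.33 + (20−17.76)²/17.76 + (9−18.91)²/18.91 + (6−13.67)²/13.67 + (11−13.24)²/13.24 + (24−14.09)²/14.09 = 20.3216
df = 2
p-value (upper-tail) = 0.00004
At α=0.1: p < α → reject H₀

reject H₀: yes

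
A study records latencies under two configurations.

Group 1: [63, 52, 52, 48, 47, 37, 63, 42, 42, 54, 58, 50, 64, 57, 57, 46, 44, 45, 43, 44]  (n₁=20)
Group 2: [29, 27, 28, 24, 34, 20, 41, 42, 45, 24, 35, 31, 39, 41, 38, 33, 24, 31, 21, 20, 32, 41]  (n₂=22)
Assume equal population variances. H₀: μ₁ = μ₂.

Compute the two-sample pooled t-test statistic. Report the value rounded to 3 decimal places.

x̄₁=50.400, s₁=7.910, n₁=20
x̄₂=31.818, s₂=7.756, n₂=22
s_p² = [19·7.910² + 21·7.756²]/40 = 61.3018
SE = √(s_p²·(1/20+1/22)) = 2.4190
t = (50.400−31.818)/2.4190 = 7.6816
df = 40

test statistic = 7.682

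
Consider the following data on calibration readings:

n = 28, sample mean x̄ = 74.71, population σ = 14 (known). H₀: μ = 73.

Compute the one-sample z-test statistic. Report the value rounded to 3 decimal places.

test statistic = 0.646

SE = σ/√n = 14/√28 = 2.6458
z = (x̄−μ₀)/SE = (74.71−73)/2.6458 = 0.6463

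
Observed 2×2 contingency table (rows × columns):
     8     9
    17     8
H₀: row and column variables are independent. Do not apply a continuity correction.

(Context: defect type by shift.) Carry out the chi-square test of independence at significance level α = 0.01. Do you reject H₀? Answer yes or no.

Row totals [17, 25], col totals [25, 17], n=42
χ² = (8−10.12)²/10.12 + (9−6.88)²/6.88 + (17−14.88)²/14.88 + (8−10.12)²/10.12 = 1.8418
df = 1
p-value (upper-tail) = 0.17474
At α=0.01: p ≥ α → fail to reject H₀

reject H₀: no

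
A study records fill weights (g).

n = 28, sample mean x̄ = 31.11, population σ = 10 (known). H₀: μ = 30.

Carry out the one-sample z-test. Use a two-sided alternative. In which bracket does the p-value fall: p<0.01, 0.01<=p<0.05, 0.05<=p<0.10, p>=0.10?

SE = σ/√n = 10/√28 = 1.8898
z = (x̄−μ₀)/SE = (31.11−30)/1.8898 = 0.5874
p-value (two-sided) = 0.55696
→ bracket: p>=0.10

p-value bracket: p>=0.10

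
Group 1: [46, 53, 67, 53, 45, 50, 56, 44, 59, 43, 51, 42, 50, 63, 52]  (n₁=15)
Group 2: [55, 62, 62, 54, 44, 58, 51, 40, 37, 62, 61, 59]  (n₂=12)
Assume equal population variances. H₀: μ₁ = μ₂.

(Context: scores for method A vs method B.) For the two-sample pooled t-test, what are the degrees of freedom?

degrees of freedom = 25

df = n₁ + n₂ − 2 = 15 + 12 − 2 = 25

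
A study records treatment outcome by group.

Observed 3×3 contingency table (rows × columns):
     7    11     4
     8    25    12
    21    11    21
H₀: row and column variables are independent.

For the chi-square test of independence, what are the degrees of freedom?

df = (r−1)(c−1) = (3−1)·(3−1) = 4

degrees of freedom = 4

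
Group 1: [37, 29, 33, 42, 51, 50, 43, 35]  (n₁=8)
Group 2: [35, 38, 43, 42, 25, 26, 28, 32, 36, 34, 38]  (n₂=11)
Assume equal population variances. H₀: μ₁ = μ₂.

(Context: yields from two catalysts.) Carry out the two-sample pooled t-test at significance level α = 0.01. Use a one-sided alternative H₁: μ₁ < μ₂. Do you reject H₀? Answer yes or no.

reject H₀: no

x̄₁=40.000, s₁=7.910, n₁=8
x̄₂=34.273, s₂=6.051, n₂=11
s_p² = [7·7.910² + 10·6.051²]/17 = 47.3048
SE = √(s_p²·(1/8+1/11)) = 3.1959
t = (40.000−34.273)/3.1959 = 1.7921
df = 17
p-value (one-sided, H₁ less) = 0.95453
At α=0.01: p ≥ α → fail to reject H₀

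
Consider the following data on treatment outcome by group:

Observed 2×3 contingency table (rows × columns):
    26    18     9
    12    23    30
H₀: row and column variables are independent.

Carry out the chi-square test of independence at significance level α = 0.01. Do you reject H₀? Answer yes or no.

reject H₀: yes

Row totals [53, 65], col totals [38, 41, 39], n=118
χ² = (26−17.07)²/17.07 + (18−18.42)²/18.42 + (9−17.52)²/17.52 + (12−20.93)²/20.93 + (23−22.58)²/22.58 + (30−21.48)²/21.48 = 16.0207
df = 2
p-value (upper-tail) = 0.00033
At α=0.01: p < α → reject H₀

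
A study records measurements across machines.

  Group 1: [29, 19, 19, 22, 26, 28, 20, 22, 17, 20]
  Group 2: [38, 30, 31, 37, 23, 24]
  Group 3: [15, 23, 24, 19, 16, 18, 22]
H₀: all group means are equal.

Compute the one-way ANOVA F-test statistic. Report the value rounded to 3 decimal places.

test statistic = 9.906

Group means [22.20, 30.50, 19.57], grand mean 23.565
SSB = Σnᵢ(x̄ᵢ−x̄)² = 418.838; SSW = ΣΣ(x−x̄ᵢ)² = 422.814
MSB = 418.838/2 = 209.4189; MSW = 422.814/20 = 21.1407
F = MSB/MSW = 9.9060
df = (2, 20)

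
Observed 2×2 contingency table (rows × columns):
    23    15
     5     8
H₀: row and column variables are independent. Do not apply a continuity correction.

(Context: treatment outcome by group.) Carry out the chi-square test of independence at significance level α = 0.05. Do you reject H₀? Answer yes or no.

Row totals [38, 13], col totals [28, 23], n=51
χ² = (23−20.86)²/20.86 + (15−17.14)²/17.14 + (5−7.14)²/7.14 + (8−5.86)²/5.86 = 1.9046
df = 1
p-value (upper-tail) = 0.16756
At α=0.05: p ≥ α → fail to reject H₀

reject H₀: no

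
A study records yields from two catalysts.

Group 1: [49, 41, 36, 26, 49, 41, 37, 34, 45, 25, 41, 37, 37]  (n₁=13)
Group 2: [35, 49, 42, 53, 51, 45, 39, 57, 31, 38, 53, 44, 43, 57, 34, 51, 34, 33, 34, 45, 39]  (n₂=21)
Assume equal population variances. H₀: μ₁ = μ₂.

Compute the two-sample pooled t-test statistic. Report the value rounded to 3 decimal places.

test statistic = -1.739

x̄₁=38.308, s₁=7.375, n₁=13
x̄₂=43.190, s₂=8.286, n₂=21
s_p² = [12·7.375² + 20·8.286²]/32 = 63.3127
SE = √(s_p²·(1/13+1/21)) = 2.8080
t = (38.308−43.190)/2.8080 = -1.7389
df = 32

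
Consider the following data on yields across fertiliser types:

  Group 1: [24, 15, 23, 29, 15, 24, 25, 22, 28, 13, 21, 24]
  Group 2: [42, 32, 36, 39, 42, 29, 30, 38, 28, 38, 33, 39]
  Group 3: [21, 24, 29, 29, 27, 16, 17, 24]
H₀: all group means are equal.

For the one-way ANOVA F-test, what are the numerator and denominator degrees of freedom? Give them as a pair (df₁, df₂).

k = 3 groups, N = 32 total
df = (k−1, N−k) = (3−1, 32−3) = (2, 29)

degrees of freedom = [2, 29]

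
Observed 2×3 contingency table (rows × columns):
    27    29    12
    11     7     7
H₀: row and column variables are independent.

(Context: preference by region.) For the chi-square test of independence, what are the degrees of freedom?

df = (r−1)(c−1) = (2−1)·(3−1) = 2

degrees of freedom = 2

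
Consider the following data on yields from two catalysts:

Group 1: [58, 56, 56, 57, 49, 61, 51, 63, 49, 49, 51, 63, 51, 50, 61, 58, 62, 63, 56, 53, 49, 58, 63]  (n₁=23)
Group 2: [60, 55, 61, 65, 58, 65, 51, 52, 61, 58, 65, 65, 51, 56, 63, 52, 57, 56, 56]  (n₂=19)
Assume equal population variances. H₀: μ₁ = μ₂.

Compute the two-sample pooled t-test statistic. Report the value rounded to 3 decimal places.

test statistic = -1.456

x̄₁=55.957, s₁=5.270, n₁=23
x̄₂=58.263, s₂=4.909, n₂=19
s_p² = [22·5.270² + 18·4.909²]/40 = 26.1160
SE = √(s_p²·(1/23+1/19)) = 1.5843
t = (55.957−58.263)/1.5843 = -1.4559
df = 40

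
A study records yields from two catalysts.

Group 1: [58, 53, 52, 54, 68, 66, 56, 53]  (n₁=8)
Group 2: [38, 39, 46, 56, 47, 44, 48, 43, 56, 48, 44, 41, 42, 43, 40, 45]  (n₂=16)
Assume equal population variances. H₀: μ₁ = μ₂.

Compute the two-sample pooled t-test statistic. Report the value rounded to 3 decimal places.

test statistic = 5.200

x̄₁=57.500, s₁=6.188, n₁=8
x̄₂=45.000, s₂=5.228, n₂=16
s_p² = [7·6.188² + 15·5.228²]/22 = 30.8182
SE = √(s_p²·(1/8+1/16)) = 2.4038
t = (57.500−45.000)/2.4038 = 5.2000
df = 22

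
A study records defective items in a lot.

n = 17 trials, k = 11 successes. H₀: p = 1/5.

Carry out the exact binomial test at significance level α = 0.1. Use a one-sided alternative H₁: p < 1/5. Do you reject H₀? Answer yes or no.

Exact binomial: n=17, k=11, p₀=1/5=0.2000
P(X≤11) from Σ C(n,i)·p₀^i·(1−p₀)^(n−i)
p-value (one-sided, H₁ less) = 0.99999
At α=0.1: p ≥ α → fail to reject H₀

reject H₀: no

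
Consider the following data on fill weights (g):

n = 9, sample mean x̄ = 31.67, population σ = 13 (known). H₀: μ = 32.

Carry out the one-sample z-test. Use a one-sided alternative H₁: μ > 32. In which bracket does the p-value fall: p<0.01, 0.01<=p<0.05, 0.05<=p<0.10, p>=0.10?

p-value bracket: p>=0.10

SE = σ/√n = 13/√9 = 4.3333
z = (x̄−μ₀)/SE = (31.67−32)/4.3333 = -0.0762
p-value (one-sided, H₁ greater) = 0.53035
→ bracket: p>=0.10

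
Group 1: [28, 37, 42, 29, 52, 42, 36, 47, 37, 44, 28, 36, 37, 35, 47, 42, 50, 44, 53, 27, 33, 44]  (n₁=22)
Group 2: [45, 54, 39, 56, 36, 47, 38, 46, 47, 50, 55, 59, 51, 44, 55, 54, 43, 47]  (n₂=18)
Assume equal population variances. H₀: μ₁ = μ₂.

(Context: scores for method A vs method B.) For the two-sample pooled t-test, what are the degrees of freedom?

degrees of freedom = 38

df = n₁ + n₂ − 2 = 22 + 18 − 2 = 38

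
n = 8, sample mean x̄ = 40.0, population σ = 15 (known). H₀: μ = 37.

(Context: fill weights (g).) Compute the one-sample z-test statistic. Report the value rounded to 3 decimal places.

SE = σ/√n = 15/√8 = 5.3033
z = (x̄−μ₀)/SE = (40.0−37)/5.3033 = 0.5657

test statistic = 0.566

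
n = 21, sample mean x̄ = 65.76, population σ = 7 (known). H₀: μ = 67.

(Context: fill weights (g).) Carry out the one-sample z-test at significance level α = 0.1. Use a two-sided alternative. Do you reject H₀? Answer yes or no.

reject H₀: no

SE = σ/√n = 7/√21 = 1.5275
z = (x̄−μ₀)/SE = (65.76−67)/1.5275 = -0.8118
p-value (two-sided) = 0.41692
At α=0.1: p ≥ α → fail to reject H₀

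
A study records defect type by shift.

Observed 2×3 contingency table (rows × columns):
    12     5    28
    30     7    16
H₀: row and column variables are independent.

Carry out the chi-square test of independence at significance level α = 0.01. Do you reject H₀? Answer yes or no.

reject H₀: yes

Row totals [45, 53], col totals [42, 12, 44], n=98
χ² = (12−19.29)²/19.29 + (5−5.51)²/5.51 + (28−20.20)²/20.20 + (30−22.71)²/22.71 + (7−6.49)²/6.49 + (16−23.80)²/23.80 = 10.7388
df = 2
p-value (upper-tail) = 0.00466
At α=0.01: p < α → reject H₀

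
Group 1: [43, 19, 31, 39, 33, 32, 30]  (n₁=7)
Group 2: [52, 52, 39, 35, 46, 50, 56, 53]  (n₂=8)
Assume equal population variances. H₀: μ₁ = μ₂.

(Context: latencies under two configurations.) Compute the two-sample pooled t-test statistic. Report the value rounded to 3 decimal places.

test statistic = -4.003

x̄₁=32.429, s₁=7.569, n₁=7
x̄₂=47.875, s₂=7.357, n₂=8
s_p² = [6·7.569² + 7·7.357²]/13 = 55.5838
SE = √(s_p²·(1/7+1/8)) = 3.8586
t = (32.429−47.875)/3.8586 = -4.0032
df = 13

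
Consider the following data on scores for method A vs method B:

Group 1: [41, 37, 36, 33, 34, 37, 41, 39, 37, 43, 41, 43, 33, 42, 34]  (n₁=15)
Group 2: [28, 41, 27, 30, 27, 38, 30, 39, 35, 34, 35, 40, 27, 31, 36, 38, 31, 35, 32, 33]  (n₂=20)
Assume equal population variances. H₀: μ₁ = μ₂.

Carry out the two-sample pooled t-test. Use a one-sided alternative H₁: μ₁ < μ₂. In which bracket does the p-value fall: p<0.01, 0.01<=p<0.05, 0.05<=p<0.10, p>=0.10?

x̄₁=38.067, s₁=3.615, n₁=15
x̄₂=33.350, s₂=4.464, n₂=20
s_p² = [14·3.615² + 19·4.464²]/33 = 17.0146
SE = √(s_p²·(1/15+1/20)) = 1.4089
t = (38.067−33.350)/1.4089 = 3.3477
df = 33
p-value (one-sided, H₁ less) = 0.99898
→ bracket: p>=0.10

p-value bracket: p>=0.10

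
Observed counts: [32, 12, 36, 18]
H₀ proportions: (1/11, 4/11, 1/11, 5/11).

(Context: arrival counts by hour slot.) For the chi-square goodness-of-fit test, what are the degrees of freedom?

df = k − 1 = 4 − 1 = 3

degrees of freedom = 3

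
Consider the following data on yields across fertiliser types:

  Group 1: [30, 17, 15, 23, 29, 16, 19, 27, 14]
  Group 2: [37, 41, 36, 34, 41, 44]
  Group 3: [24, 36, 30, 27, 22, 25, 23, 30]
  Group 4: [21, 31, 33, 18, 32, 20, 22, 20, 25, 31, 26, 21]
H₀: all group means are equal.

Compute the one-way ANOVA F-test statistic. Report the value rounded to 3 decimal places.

test statistic = 14.338

Group means [21.11, 38.83, 27.12, 25.00], grand mean 26.857
SSB = Σnᵢ(x̄ᵢ−x̄)² = 1199.688; SSW = ΣΣ(x−x̄ᵢ)² = 864.597
MSB = 1199.688/3 = 399.8962; MSW = 864.597/31 = 27.8902
F = MSB/MSW = 14.3382
df = (3, 31)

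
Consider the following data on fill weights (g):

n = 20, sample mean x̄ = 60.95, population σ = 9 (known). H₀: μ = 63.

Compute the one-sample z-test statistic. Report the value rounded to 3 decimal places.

SE = σ/√n = 9/√20 = 2.0125
z = (x̄−μ₀)/SE = (60.95−63)/2.0125 = -1.0187

test statistic = -1.019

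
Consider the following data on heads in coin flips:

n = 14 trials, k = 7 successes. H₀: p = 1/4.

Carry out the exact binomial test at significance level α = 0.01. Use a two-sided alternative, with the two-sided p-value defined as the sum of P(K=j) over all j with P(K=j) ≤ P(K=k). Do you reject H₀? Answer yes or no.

Exact binomial: n=14, k=7, p₀=1/4=0.2500
P(X=j) = C(n,j)·p₀^j·(1−p₀)^(n−j); p = Σ P(X=j) over j with P(X=j) ≤ P(X=7)
p-value (two-sided) = 0.05609
At α=0.01: p ≥ α → fail to reject H₀

reject H₀: no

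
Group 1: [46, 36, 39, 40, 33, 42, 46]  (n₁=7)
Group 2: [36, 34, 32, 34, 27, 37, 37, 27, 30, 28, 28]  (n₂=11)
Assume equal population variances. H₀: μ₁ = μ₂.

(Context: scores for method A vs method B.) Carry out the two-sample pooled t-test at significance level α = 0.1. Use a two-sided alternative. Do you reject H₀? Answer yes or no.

x̄₁=40.286, s₁=4.855, n₁=7
x̄₂=31.818, s₂=3.995, n₂=11
s_p² = [6·4.855² + 10·3.995²]/16 = 18.8166
SE = √(s_p²·(1/7+1/11)) = 2.0973
t = (40.286−31.818)/2.0973 = 4.0373
df = 16
p-value (two-sided) = 0.00095
At α=0.1: p < α → reject H₀

reject H₀: yes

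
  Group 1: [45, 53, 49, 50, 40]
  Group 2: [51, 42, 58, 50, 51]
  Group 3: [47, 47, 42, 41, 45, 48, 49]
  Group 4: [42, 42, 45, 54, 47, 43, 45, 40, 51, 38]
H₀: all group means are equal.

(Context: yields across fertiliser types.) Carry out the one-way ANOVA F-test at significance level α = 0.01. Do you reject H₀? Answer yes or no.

reject H₀: no

Group means [47.40, 50.40, 45.57, 44.70], grand mean 46.481
SSB = Σnᵢ(x̄ᵢ−x̄)² = 118.526; SSW = ΣΣ(x−x̄ᵢ)² = 502.214
MSB = 118.526/3 = 39.5088; MSW = 502.214/23 = 21.8354
F = MSB/MSW = 1.8094
df = (3, 23)
p-value (upper-tail) = 0.17359
At α=0.01: p ≥ α → fail to reject H₀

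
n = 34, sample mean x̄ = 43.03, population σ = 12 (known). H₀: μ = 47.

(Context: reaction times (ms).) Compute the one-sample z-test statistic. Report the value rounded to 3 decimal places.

SE = σ/√n = 12/√34 = 2.0580
z = (x̄−μ₀)/SE = (43.03−47)/2.0580 = -1.9291

test statistic = -1.929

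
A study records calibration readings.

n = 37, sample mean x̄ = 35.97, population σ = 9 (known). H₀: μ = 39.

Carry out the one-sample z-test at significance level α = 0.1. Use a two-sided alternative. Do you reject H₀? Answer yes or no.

reject H₀: yes

SE = σ/√n = 9/√37 = 1.4796
z = (x̄−μ₀)/SE = (35.97−39)/1.4796 = -2.0479
p-value (two-sided) = 0.04057
At α=0.1: p < α → reject H₀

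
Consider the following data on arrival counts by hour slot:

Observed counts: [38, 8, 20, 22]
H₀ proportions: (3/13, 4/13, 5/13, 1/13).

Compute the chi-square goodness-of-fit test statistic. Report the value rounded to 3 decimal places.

n = 88; E_i = n·p_i = [20.31, 27.08, 33.85, 6.77]
χ² = (38−20.31)²/20.31 + (8−27.08)²/27.08 + (20−33.85)²/33.85 + (22−6.77)²/6.77 = 68.7879
df = 3

test statistic = 68.788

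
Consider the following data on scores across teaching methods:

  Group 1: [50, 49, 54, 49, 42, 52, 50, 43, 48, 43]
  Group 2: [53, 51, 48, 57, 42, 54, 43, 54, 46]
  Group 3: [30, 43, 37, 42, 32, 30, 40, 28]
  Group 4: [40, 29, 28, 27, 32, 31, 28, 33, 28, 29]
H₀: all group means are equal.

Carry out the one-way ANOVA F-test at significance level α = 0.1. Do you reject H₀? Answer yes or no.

reject H₀: yes

Group means [48.00, 49.78, 35.25, 30.50], grand mean 40.946
SSB = Σnᵢ(x̄ᵢ−x̄)² = 2550.336; SSW = ΣΣ(x−x̄ᵢ)² = 755.556
MSB = 2550.336/3 = 850.1121; MSW = 755.556/33 = 22.8956
F = MSB/MSW = 37.1299
df = (3, 33)
p-value (upper-tail) = 0.00000
At α=0.1: p < α → reject H₀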